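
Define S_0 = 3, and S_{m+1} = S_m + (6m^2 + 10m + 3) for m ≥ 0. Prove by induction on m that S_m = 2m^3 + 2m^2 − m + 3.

Base case: S_0 = 3, and 2·0^3 + 2·0^2 − 0 + 3 = 3.
Assume S_r = 2r^3 + 2r^2 − r + 3.
Then S_{r+1} = S_r + (6r^2 + 10r + 3) = (2r^3 + 2r^2 − r + 3) + (6r^2 + 10r + 3) = 2r^3 + 8r^2 + 9r + 6,
and 2·(r+1)^3 + 2·(r+1)^2 − (r+1) + 3 = 2r^3 + 8r^2 + 9r + 6.
This completes the inductive step, so S_m = 2m^3 + 2m^2 − m + 3 for all m ≥ 0.

S_m = 2m^3 + 2m^2 − m + 3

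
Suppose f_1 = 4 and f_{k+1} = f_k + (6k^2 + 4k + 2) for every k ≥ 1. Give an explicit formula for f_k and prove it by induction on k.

Claim: f_k = 2k^3 − k^2 + k + 2.

Base case: f_1 = 4, and 2·1^3 − 1^2 + 1 + 2 = 4.
Assume f_j = 2j^3 − j^2 + j + 2.
Then f_{j+1} = f_j + (6j^2 + 4j + 2) = (2j^3 − j^2 + j + 2) + (6j^2 + 4j + 2) = 2j^3 + 5j^2 + 5j + 4,
and 2·(j+1)^3 − (j+1)^2 + (j+1) + 2 = 2j^3 + 5j^2 + 5j + 4.
This completes the inductive step, so f_k = 2k^3 − k^2 + k + 2 for all k ≥ 1.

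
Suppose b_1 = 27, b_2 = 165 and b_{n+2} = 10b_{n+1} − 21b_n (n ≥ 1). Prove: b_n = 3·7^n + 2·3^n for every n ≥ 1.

Base cases: b_1 = 27 and 3·7^1 + 2·3^1 = 27; b_2 = 165 and 3·7^2 + 2·3^2 = 165.
Assume b_j = 3·7^j + 2·3^j for all 1 ≤ j ≤ r, where r ≥ 2.
Then b_{r+1} = 10b_r − 21b_{r−1} = 10·(3·7^r + 2·3^r) − 21·(3·7^{r−1} + 2·3^{r−1}) = 3·(10·7 − 21)7^{r−1} + 2·(10·3 − 21)3^{r−1} = 147·7^{r−1} + 18·3^{r−1} = 3·7^{r+1} + 2·3^{r+1}.
By strong induction, b_n = 3·7^n + 2·3^n for all n ≥ 1.

b_n = 3·7^n + 2·3^n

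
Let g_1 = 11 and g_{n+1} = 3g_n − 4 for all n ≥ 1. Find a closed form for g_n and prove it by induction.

Claim: g_n = 3^{n+1} + 2.

Base case: g_1 = 11, and 3^{1+1} + 2 = 9 + 2 = 11.
Assume g_j = 3^{j+1} + 2 for some j ≥ 1.
Then g_{j+1} = 3g_j − 4 = 3·(3^{j+1} + 2) − 4 = 3^{j+2} + 6 − 4 = 3^{j+2} + 2.
So the formula holds for j+1, and by induction g_n = 3^{n+1} + 2 for all n ≥ 1.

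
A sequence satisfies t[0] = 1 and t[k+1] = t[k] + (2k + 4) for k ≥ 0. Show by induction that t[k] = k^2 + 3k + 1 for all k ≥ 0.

Base case: t[0] = 1, and 0^2 + 3·0 + 1 = 1.
Assume t[r] = r^2 + 3r + 1.
Then t[r+1] = t[r] + (2r + 4) = (r^2 + 3r + 1) + (2r + 4) = r^2 + 5r + 5,
and (r+1)^2 + 3·(r+1) + 1 = r^2 + 5r + 5.
Hence t[k] = k^2 + 3k + 1 for every k ≥ 0, by induction.

t[k] = k^2 + 3k + 1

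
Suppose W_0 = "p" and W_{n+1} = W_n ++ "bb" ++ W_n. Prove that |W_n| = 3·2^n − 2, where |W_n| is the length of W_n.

Base case: |W_0| = 1, and 3·2^0 − 2 = 1.
Assume |W_k| = 3·2^k − 2.
Then |W_{k+1}| = |W_k| + 2 + |W_k| = 2|W_k| + 2 = 2(3·2^k − 2) + 2 = 3·2^{k+1} − 4 + 2 = 3·2^{k+1} − 2.
This completes the inductive step, so |W_n| = 3·2^n − 2 for all n ≥ 0.

|W_n| = 3·2^n − 2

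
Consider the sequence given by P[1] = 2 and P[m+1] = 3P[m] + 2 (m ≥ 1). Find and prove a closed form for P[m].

Claim: P[m] = 3^m − 1.

Base case: P[1] = 2, and 3^1 − 1 = 3 − 1 = 2.
Assume P[j] = 3^j − 1 for some j ≥ 1.
Then P[j+1] = 3P[j] + 2 = 3·(3^j − 1) + 2 = 3^{j+1} − 3 + 2 = 3^{j+1} − 1.
By induction, P[m] = 3^m − 1 for all m ≥ 1.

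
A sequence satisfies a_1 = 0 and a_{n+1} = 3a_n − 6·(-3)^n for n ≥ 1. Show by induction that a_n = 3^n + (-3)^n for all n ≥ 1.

Base case: a_1 = 0, and 3^1 + (-3)^1 = 3 − 3 = 0.
Assume a_r = 3^r + (-3)^r for some r ≥ 1.
Then a_{r+1} = 3a_r − 6·(-3)^r = 3·(3^r + (-3)^r) − 6·(-3)^r = 3^{r+1} + 3·(-3)^r − 6·(-3)^r = 3^{r+1} − 3·(-3)^r = 3^{r+1} + (-3)^{r+1}.
By induction, a_n = 3^n + (-3)^n for all n ≥ 1.

a_n = 3^n + (-3)^n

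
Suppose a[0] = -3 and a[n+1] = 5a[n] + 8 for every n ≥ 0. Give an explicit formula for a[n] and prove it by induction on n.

Claim: a[n] = -5^n − 2.

Base case: a[0] = -3, and -5^0 − 2 = -1 − 2 = -3.
Assume a[m] = -5^m − 2 for some m ≥ 0.
Then a[m+1] = 5a[m] + 8 = 5·(-5^m − 2) + 8 = -5^{m+1} − 10 + 8 = -5^{m+1} − 2.
So the formula holds for m+1, and by induction a[n] = -5^n − 2 for all n ≥ 0.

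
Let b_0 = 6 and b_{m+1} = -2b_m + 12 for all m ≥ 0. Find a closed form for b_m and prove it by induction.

Claim: b_m = 2·(-2)^m + 4.

Base case: b_0 = 6, and 2·(-2)^0 + 4 = 2 + 4 = 6.
Assume b_r = 2·(-2)^r + 4 for some r ≥ 0.
Then b_{r+1} = -2b_r + 12 = -2·(2·(-2)^r + 4) + 12 = -4·(-2)^r − 8 + 12 = 2·(-2)^{r+1} + 4.
This completes the inductive step, so b_m = 2·(-2)^m + 4 for all m ≥ 0.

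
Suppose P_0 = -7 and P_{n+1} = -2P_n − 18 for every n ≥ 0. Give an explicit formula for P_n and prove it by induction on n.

Claim: P_n = -(-2)^n − 6.

Base case: P_0 = -7, and -(-2)^0 − 6 = -1 − 6 = -7.
Assume P_r = -(-2)^r − 6 for some r ≥ 0.
Then P_{r+1} = -2P_r − 18 = -2·(-(-2)^r − 6) − 18 = 2·(-2)^r + 12 − 18 = -(-2)^{r+1} − 6.
So the formula holds for r+1, and by induction P_n = -(-2)^n − 6 for all n ≥ 0.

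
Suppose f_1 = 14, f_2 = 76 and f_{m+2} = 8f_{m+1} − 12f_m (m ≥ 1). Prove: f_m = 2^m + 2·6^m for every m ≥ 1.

Base cases: f_1 = 14 and 2^1 + 2·6^1 = 14; f_2 = 76 and 2^2 + 2·6^2 = 76.
Assume f_j = 2^j + 2·6^j for all 1 ≤ j ≤ r, where r ≥ 2.
Then f_{r+1} = 8f_r − 12f_{r−1} = 8·(2^r + 2·6^r) − 12·(2^{r−1} + 2·6^{r−1}) = (8·2 − 12)2^{r−1} + 2·(8·6 − 12)6^{r−1} = 4·2^{r−1} + 72·6^{r−1} = 2^{r+1} + 2·6^{r+1}.
Hence f_m = 2^m + 2·6^m for every m ≥ 1, by strong induction.

f_m = 2^m + 2·6^m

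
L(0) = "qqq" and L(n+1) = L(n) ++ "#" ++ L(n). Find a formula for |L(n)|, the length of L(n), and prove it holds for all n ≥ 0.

Claim: |L(n)| = 2^{n+2} − 1.

Base case: |L(0)| = 3, and 2^{0+2} − 1 = 3.
Assume |L(j)| = 2^{j+2} − 1.
Then |L(j+1)| = |L(j)| + 1 + |L(j)| = 2|L(j)| + 1 = 2(2^{j+2} − 1) + 1 = 2^{j+3} − 2 + 1 = 2^{j+3} − 1.
By induction, |L(n)| = 2^{n+2} − 1 for all n ≥ 0.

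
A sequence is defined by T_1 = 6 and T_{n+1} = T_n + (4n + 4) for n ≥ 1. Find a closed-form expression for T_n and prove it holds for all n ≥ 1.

Claim: T_n = 2n^2 + 2n + 2.

Base case: T_1 = 6, and 2·1^2 + 2·1 + 2 = 6.
Assume T_j = 2j^2 + 2j + 2.
Then T_{j+1} = T_j + (4j + 4) = (2j^2 + 2j + 2) + (4j + 4) = 2j^2 + 6j + 6,
and 2·(j+1)^2 + 2·(j+1) + 2 = 2j^2 + 6j + 6.
By induction, T_n = 2n^2 + 2n + 2 for all n ≥ 1.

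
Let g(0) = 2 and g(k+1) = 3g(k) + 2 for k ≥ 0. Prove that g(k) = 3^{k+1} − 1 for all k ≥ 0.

Base case: g(0) = 2, and 3^{0+1} − 1 = 3 − 1 = 2.
Assume g(r) = 3^{r+1} − 1 for some r ≥ 0.
Then g(r+1) = 3g(r) + 2 = 3·(3^{r+1} − 1) + 2 = 3^{r+2} − 3 + 2 = 3^{r+2} − 1.
By induction, g(k) = 3^{k+1} − 1 for all k ≥ 0.

g(k) = 3^{k+1} − 1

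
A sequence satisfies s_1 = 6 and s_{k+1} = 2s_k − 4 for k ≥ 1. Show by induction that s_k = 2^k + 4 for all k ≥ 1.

Base case: s_1 = 6, and 2^1 + 4 = 2 + 4 = 6.
Assume s_r = 2^r + 4 for some r ≥ 1.
Then s_{r+1} = 2s_r − 4 = 2·(2^r + 4) − 4 = 2^{r+1} + 8 − 4 = 2^{r+1} + 4.
By induction, s_k = 2^k + 4 for all k ≥ 1.

s_k = 2^k + 4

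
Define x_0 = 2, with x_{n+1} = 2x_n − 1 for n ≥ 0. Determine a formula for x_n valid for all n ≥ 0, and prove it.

Claim: x_n = 2^n + 1.

Base case: x_0 = 2, and 2^0 + 1 = 1 + 1 = 2.
Assume x_m = 2^m + 1 for some m ≥ 0.
Then x_{m+1} = 2x_m − 1 = 2·(2^m + 1) − 1 = 2^{m+1} + 2 − 1 = 2^{m+1} + 1.
By induction, x_n = 2^n + 1 for all n ≥ 0.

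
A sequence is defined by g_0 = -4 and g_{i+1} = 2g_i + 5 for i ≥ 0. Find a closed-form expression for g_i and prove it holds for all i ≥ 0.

Claim: g_i = 2^i − 5.

Base case: g_0 = -4, and 2^0 − 5 = 1 − 5 = -4.
Assume g_m = 2^m − 5 for some m ≥ 0.
Then g_{m+1} = 2g_m + 5 = 2·(2^m − 5) + 5 = 2^{m+1} − 10 + 5 = 2^{m+1} − 5.
So the formula holds for m+1, and by induction g_i = 2^i − 5 for all i ≥ 0.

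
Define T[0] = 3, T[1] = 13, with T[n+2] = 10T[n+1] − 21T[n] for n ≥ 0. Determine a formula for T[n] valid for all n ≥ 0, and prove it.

Claim: T[n] = 7^n + 2·3^n.

Base cases: T[0] = 3 and 7^0 + 2·3^0 = 3; T[1] = 13 and 7^1 + 2·3^1 = 13.
Assume T[j] = 7^j + 2·3^j for all 0 ≤ j ≤ m, where m ≥ 1.
Then T[m+1] = 10T[m] − 21T[m−1] = 10·(7^m + 2·3^m) − 21·(7^{m−1} + 2·3^{m−1}) = (10·7 − 21)7^{m−1} + 2·(10·3 − 21)3^{m−1} = 49·7^{m−1} + 18·3^{m−1} = 7^{m+1} + 2·3^{m+1}.
Hence T[n] = 7^n + 2·3^n for every n ≥ 0, by strong induction.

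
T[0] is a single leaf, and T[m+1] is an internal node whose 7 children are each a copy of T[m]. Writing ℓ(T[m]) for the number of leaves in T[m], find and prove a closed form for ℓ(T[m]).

Claim: ℓ(T[m]) = 7^m.

Base case: ℓ(T[0]) = 1, and 7^0 = 1.
Assume ℓ(T[k]) = 7^k.
Then ℓ(T[k+1]) = 7·ℓ(T[k]) = 7·7^k = 7^{k+1}.
By induction, ℓ(T[m]) = 7^m for all m ≥ 0.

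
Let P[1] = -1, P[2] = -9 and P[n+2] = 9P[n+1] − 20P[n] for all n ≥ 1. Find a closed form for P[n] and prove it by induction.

Claim: P[n] = 4^n − 5^n.

Base cases: P[1] = -1 and 4^1 − 5^1 = -1; P[2] = -9 and 4^2 − 5^2 = -9.
Assume P[i] = 4^i − 5^i for all 1 ≤ i ≤ j, where j ≥ 2.
Then P[j+1] = 9P[j] − 20P[j−1] = 9·(4^j − 5^j) − 20·(4^{j−1} − 5^{j−1}) = (9·4 − 20)4^{j−1} − (9·5 − 20)5^{j−1} = 16·4^{j−1} − 25·5^{j−1} = 4^{j+1} − 5^{j+1}.
By strong induction, P[n] = 4^n − 5^n for all n ≥ 1.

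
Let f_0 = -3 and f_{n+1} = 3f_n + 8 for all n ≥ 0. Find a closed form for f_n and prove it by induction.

Claim: f_n = 3^n − 4.

Base case: f_0 = -3, and 3^0 − 4 = 1 − 4 = -3.
Assume f_r = 3^r − 4 for some r ≥ 0.
Then f_{r+1} = 3f_r + 8 = 3·(3^r − 4) + 8 = 3^{r+1} − 12 + 8 = 3^{r+1} − 4.
This completes the inductive step, so f_n = 3^n − 4 for all n ≥ 0.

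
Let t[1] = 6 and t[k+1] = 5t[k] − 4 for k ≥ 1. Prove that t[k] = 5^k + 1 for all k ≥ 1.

Base case: t[1] = 6, and 5^1 + 1 = 5 + 1 = 6.
Assume t[r] = 5^r + 1 for some r ≥ 1.
Then t[r+1] = 5t[r] − 4 = 5·(5^r + 1) − 4 = 5^{r+1} + 5 − 4 = 5^{r+1} + 1.
So the formula holds for r+1, and by induction t[k] = 5^k + 1 for all k ≥ 1.

t[k] = 5^k + 1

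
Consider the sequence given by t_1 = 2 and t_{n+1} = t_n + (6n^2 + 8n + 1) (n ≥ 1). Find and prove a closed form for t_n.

Claim: t_n = 2n^3 + n^2 − 2n + 1.

Base case: t_1 = 2, and 2·1^3 + 1^2 − 2·1 + 1 = 2.
Assume t_m = 2m^3 + m^2 − 2m + 1.
Then t_{m+1} = t_m + (6m^2 + 8m + 1) = (2m^3 + m^2 − 2m + 1) + (6m^2 + 8m + 1) = 2m^3 + 7m^2 + 6m + 2,
and 2·(m+1)^3 + (m+1)^2 − 2·(m+1) + 1 = 2m^3 + 7m^2 + 6m + 2.
Hence t_n = 2n^3 + n^2 − 2n + 1 for every n ≥ 1, by induction.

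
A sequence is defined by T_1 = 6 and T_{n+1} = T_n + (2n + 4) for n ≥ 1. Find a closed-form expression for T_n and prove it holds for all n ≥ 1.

Claim: T_n = n^2 + 3n + 2.

Base case: T_1 = 6, and 1^2 + 3·1 + 2 = 6.
Assume T_r = r^2 + 3r + 2.
Then T_{r+1} = T_r + (2r + 4) = (r^2 + 3r + 2) + (2r + 4) = r^2 + 5r + 6,
and (r+1)^2 + 3·(r+1) + 2 = r^2 + 5r + 6.
Hence T_n = n^2 + 3n + 2 for every n ≥ 1, by induction.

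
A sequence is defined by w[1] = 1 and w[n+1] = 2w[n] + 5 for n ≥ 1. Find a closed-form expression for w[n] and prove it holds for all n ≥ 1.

Claim: w[n] = 3·2^n − 5.

Base case: w[1] = 1, and 3·2^1 − 5 = 6 − 5 = 1.
Assume w[j] = 3·2^j − 5 for some j ≥ 1.
Then w[j+1] = 2w[j] + 5 = 2·(3·2^j − 5) + 5 = 6·2^j − 10 + 5 = 3·2^{j+1} − 5.
Hence w[n] = 3·2^n − 5 for every n ≥ 1, by induction.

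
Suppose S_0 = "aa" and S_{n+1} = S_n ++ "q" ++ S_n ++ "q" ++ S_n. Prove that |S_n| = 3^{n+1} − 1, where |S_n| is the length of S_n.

Base case: |S_0| = 2, and 3^{0+1} − 1 = 2.
Assume |S_k| = 3^{k+1} − 1.
Then |S_{k+1}| = 3|S_k| + 2 = 3(3^{k+1} − 1) + 2 = 3^{k+2} − 3 + 2 = 3^{k+2} − 1.
This completes the inductive step, so |S_n| = 3^{n+1} − 1 for all n ≥ 0.

|S_n| = 3^{n+1} − 1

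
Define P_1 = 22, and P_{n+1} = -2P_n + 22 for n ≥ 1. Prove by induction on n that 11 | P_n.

Base case: P_1 = 22 = 11·2, so 11 | P_1.
Assume 11 | P_m, so P_m = 11t for some integer t.
Then P_{m+1} = -2P_m + 22 = -2·(11t) + 22 = 11(-2t + 2), so 11 | P_{m+1}.
So the property holds for m+1, and by induction 11 | P_n for all n ≥ 1.

11 | P_n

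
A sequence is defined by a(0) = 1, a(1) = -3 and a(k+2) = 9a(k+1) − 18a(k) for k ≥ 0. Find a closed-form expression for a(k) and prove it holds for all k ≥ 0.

Claim: a(k) = 3·3^k − 2·6^k.

Base cases: a(0) = 1 and 3·3^0 − 2·6^0 = 1; a(1) = -3 and 3·3^1 − 2·6^1 = -3.
Assume a(j) = 3·3^j − 2·6^j for all 0 ≤ j ≤ r, where r ≥ 1.
Then a(r+1) = 9a(r) − 18a(r−1) = 9·(3·3^r − 2·6^r) − 18·(3·3^{r−1} − 2·6^{r−1}) = 3·(9·3 − 18)3^{r−1} − 2·(9·6 − 18)6^{r−1} = 27·3^{r−1} − 72·6^{r−1} = 3·3^{r+1} − 2·6^{r+1}.
By strong induction, a(k) = 3·3^k − 2·6^k for all k ≥ 0.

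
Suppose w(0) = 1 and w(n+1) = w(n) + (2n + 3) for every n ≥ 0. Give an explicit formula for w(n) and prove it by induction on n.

Claim: w(n) = n^2 + 2n + 1.

Base case: w(0) = 1, and 0^2 + 2·0 + 1 = 1.
Assume w(m) = m^2 + 2m + 1.
Then w(m+1) = w(m) + (2m + 3) = (m^2 + 2m + 1) + (2m + 3) = m^2 + 4m + 4,
and (m+1)^2 + 2·(m+1) + 1 = m^2 + 4m + 4.
By induction, w(n) = n^2 + 2n + 1 for all n ≥ 0.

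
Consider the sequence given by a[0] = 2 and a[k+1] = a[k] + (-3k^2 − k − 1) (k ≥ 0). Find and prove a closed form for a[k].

Claim: a[k] = -k^3 + k^2 − k + 2.

Base case: a[0] = 2, and -0^3 + 0^2 − 0 + 2 = 2.
Assume a[r] = -r^3 + r^2 − r + 2.
Then a[r+1] = a[r] + (-3r^2 − r − 1) = (-r^3 + r^2 − r + 2) + (-3r^2 − r − 1) = -r^3 − 2r^2 − 2r + 1,
and -(r+1)^3 + (r+1)^2 − (r+1) + 2 = -r^3 − 2r^2 − 2r + 1.
This completes the inductive step, so a[k] = -k^3 + k^2 − k + 2 for all k ≥ 0.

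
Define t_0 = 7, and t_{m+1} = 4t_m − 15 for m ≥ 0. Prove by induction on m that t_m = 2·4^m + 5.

Base case: t_0 = 7, and 2·4^0 + 5 = 2 + 5 = 7.
Assume t_r = 2·4^r + 5 for some r ≥ 0.
Then t_{r+1} = 4t_r − 15 = 4·(2·4^r + 5) − 15 = 8·4^r + 20 − 15 = 2·4^{r+1} + 5.
This completes the inductive step, so t_m = 2·4^m + 5 for all m ≥ 0.

t_m = 2·4^m + 5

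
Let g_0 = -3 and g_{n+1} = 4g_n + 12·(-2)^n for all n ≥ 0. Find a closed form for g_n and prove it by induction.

Claim: g_n = -4^n − 2·(-2)^n.

Base case: g_0 = -3, and -4^0 − 2·(-2)^0 = -1 − 2 = -3.
Assume g_j = -4^j − 2·(-2)^j for some j ≥ 0.
Then g_{j+1} = 4g_j + 12·(-2)^j = 4·(-4^j − 2·(-2)^j) + 12·(-2)^j = -4^{j+1} − 8·(-2)^j + 12·(-2)^j = -4^{j+1} + 4·(-2)^j = -4^{j+1} − 2·(-2)^{j+1}.
This completes the inductive step, so g_n = -4^n − 2·(-2)^n for all n ≥ 0.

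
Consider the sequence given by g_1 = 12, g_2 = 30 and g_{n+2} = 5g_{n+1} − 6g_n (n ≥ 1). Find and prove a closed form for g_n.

Claim: g_n = 3·2^n + 2·3^n.

Base cases: g_1 = 12 and 3·2^1 + 2·3^1 = 12; g_2 = 30 and 3·2^2 + 2·3^2 = 30.
Assume g_j = 3·2^j + 2·3^j for all 1 ≤ j ≤ k, where k ≥ 2.
Then g_{k+1} = 5g_k − 6g_{k−1} = 5·(3·2^k + 2·3^k) − 6·(3·2^{k−1} + 2·3^{k−1}) = 3·(5·2 − 6)2^{k−1} + 2·(5·3 − 6)3^{k−1} = 12·2^{k−1} + 18·3^{k−1} = 3·2^{k+1} + 2·3^{k+1}.
This completes the inductive step, so g_n = 3·2^n + 2·3^n for all n ≥ 1.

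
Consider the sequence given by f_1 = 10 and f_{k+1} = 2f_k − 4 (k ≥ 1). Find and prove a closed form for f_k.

Claim: f_k = 3·2^k + 4.

Base case: f_1 = 10, and 3·2^1 + 4 = 6 + 4 = 10.
Assume f_r = 3·2^r + 4 for some r ≥ 1.
Then f_{r+1} = 2f_r − 4 = 2·(3·2^r + 4) − 4 = 6·2^r + 8 − 4 = 3·2^{r+1} + 4.
So the formula holds for r+1, and by induction f_k = 3·2^k + 4 for all k ≥ 1.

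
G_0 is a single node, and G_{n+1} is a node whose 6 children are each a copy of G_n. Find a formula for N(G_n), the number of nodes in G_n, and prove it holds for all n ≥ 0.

Claim: N(G_n) = (6^{n+1} − 1)/5.

Base case: N(G_0) = 1, and (6^{0+1} − 1)/5 = 1.
Assume N(G_m) = (6^{m+1} − 1)/5.
Then N(G_{m+1}) = 1 + 6N(G_m) = 1 + 6·(6^{m+1} − 1)/5 = 1 + (6^{m+2} − 6)/5 = (5 + 6^{m+2} − 6)/5 = (6^{m+2} − 1)/5.
By induction, N(G_n) = (6^{n+1} − 1)/5 for all n ≥ 0.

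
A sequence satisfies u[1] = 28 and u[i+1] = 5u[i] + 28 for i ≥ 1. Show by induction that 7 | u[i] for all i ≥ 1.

Base case: u[1] = 28 = 7·4, so 7 | u[1].
Assume 7 | u[k], so u[k] = 7t for some integer t.
Then u[k+1] = 5u[k] + 28 = 5·(7t) + 28 = 7(5t + 4), so 7 | u[k+1].
Hence 7 | u[i] for every i ≥ 1, by induction.

7 | u[i]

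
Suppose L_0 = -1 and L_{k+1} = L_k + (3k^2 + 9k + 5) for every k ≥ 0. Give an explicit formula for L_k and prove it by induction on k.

Claim: L_k = k^3 + 3k^2 + k − 1.

Base case: L_0 = -1, and 0^3 + 3·0^2 + 0 − 1 = -1.
Assume L_r = r^3 + 3r^2 + r − 1.
Then L_{r+1} = L_r + (3r^2 + 9r + 5) = (r^3 + 3r^2 + r − 1) + (3r^2 + 9r + 5) = r^3 + 6r^2 + 10r + 4,
and (r+1)^3 + 3·(r+1)^2 + (r+1) − 1 = r^3 + 6r^2 + 10r + 4.
Hence L_k = k^3 + 3k^2 + k − 1 for every k ≥ 0, by induction.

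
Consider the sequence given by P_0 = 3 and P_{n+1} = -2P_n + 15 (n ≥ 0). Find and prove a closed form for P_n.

Claim: P_n = -2·(-2)^n + 5.

Base case: P_0 = 3, and -2·(-2)^0 + 5 = -2 + 5 = 3.
Assume P_k = -2·(-2)^k + 5 for some k ≥ 0.
Then P_{k+1} = -2P_k + 15 = -2·(-2·(-2)^k + 5) + 15 = 4·(-2)^k − 10 + 15 = -2·(-2)^{k+1} + 5.
So the formula holds for k+1, and by induction P_n = -2·(-2)^n + 5 for all n ≥ 0.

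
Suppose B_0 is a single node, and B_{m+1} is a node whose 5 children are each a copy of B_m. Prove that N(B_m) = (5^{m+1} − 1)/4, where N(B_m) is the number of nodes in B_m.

Base case: N(B_0) = 1, and (5^{0+1} − 1)/4 = 1.
Assume N(B_k) = (5^{k+1} − 1)/4.
Then N(B_{k+1}) = 1 + 5N(B_k) = 1 + 5·(5^{k+1} − 1)/4 = 1 + (5^{k+2} − 5)/4 = (4 + 5^{k+2} − 5)/4 = (5^{k+2} − 1)/4.
This completes the inductive step, so N(B_m) = (5^{m+1} − 1)/4 for all m ≥ 0.

N(B_m) = (5^{m+1} − 1)/4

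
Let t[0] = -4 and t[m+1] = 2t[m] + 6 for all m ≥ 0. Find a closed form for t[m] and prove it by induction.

Claim: t[m] = 2^{m+1} − 6.

Base case: t[0] = -4, and 2^{0+1} − 6 = 2 − 6 = -4.
Assume t[r] = 2^{r+1} − 6 for some r ≥ 0.
Then t[r+1] = 2t[r] + 6 = 2·(2^{r+1} − 6) + 6 = 2^{r+2} − 12 + 6 = 2^{r+2} − 6.
So the formula holds for r+1, and by induction t[m] = 2^{m+1} − 6 for all m ≥ 0.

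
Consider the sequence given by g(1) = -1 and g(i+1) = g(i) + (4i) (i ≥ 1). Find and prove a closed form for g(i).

Claim: g(i) = 2i^2 − 2i − 1.

Base case: g(1) = -1, and 2·1^2 − 2·1 − 1 = -1.
Assume g(m) = 2m^2 − 2m − 1.
Then g(m+1) = g(m) + (4m) = (2m^2 − 2m − 1) + (4m) = 2m^2 + 2m − 1,
and 2·(m+1)^2 − 2·(m+1) − 1 = 2m^2 + 2m − 1.
Hence g(i) = 2i^2 − 2i − 1 for every i ≥ 1, by induction.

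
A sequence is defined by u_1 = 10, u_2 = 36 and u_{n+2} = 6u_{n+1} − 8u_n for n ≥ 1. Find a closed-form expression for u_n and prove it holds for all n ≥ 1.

Claim: u_n = 2^n + 2·4^n.

Base cases: u_1 = 10 and 2^1 + 2·4^1 = 10; u_2 = 36 and 2^2 + 2·4^2 = 36.
Assume u_j = 2^j + 2·4^j for all 1 ≤ j ≤ k, where k ≥ 2.
Then u_{k+1} = 6u_k − 8u_{k−1} = 6·(2^k + 2·4^k) − 8·(2^{k−1} + 2·4^{k−1}) = (6·2 − 8)2^{k−1} + 2·(6·4 − 8)4^{k−1} = 4·2^{k−1} + 32·4^{k−1} = 2^{k+1} + 2·4^{k+1}.
So the formula holds for k+1, and by strong induction u_n = 2^n + 2·4^n for all n ≥ 1.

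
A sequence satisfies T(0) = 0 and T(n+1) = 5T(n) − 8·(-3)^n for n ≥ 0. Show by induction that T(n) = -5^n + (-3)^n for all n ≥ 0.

Base case: T(0) = 0, and -5^0 + (-3)^0 = -1 + 1 = 0.
Assume T(r) = -5^r + (-3)^r for some r ≥ 0.
Then T(r+1) = 5T(r) − 8·(-3)^r = 5·(-5^r + (-3)^r) − 8·(-3)^r = -5^{r+1} + 5·(-3)^r − 8·(-3)^r = -5^{r+1} − 3·(-3)^r = -5^{r+1} + (-3)^{r+1}.
Hence T(n) = -5^n + (-3)^n for every n ≥ 0, by induction.

T(n) = -5^n + (-3)^n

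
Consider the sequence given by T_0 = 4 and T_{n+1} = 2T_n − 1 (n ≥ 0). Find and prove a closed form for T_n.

Claim: T_n = 3·2^n + 1.

Base case: T_0 = 4, and 3·2^0 + 1 = 3 + 1 = 4.
Assume T_r = 3·2^r + 1 for some r ≥ 0.
Then T_{r+1} = 2T_r − 1 = 2·(3·2^r + 1) − 1 = 6·2^r + 2 − 1 = 3·2^{r+1} + 1.
This completes the inductive step, so T_n = 3·2^n + 1 for all n ≥ 0.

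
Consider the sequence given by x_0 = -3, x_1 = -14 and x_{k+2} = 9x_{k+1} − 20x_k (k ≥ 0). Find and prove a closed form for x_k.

Claim: x_k = -4^k − 2·5^k.

Base cases: x_0 = -3 and -4^0 − 2·5^0 = -3; x_1 = -14 and -4^1 − 2·5^1 = -14.
Assume x_j = -4^j − 2·5^j for all 0 ≤ j ≤ r, where r ≥ 1.
Then x_{r+1} = 9x_r − 20x_{r−1} = 9·(-4^r − 2·5^r) − 20·(-4^{r−1} − 2·5^{r−1}) = -(9·4 − 20)4^{r−1} − 2·(9·5 − 20)5^{r−1} = -16·4^{r−1} − 50·5^{r−1} = -4^{r+1} − 2·5^{r+1}.
By strong induction, x_k = -4^k − 2·5^k for all k ≥ 0.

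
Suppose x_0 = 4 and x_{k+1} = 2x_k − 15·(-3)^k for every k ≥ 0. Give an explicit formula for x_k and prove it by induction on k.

Claim: x_k = 2^k + 3·(-3)^k.

Base case: x_0 = 4, and 2^0 + 3·(-3)^0 = 1 + 3 = 4.
Assume x_m = 2^m + 3·(-3)^m for some m ≥ 0.
Then x_{m+1} = 2x_m − 15·(-3)^m = 2·(2^m + 3·(-3)^m) − 15·(-3)^m = 2^{m+1} + 6·(-3)^m − 15·(-3)^m = 2^{m+1} − 9·(-3)^m = 2^{m+1} + 3·(-3)^{m+1}.
Hence x_k = 2^k + 3·(-3)^k for every k ≥ 0, by induction.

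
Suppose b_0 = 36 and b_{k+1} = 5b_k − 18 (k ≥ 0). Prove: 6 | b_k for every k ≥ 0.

Base case: b_0 = 36 = 6·6, so 6 | b_0.
Assume 6 | b_m, so b_m = 6t for some integer t.
Then b_{m+1} = 5b_m − 18 = 5·(6t) − 18 = 6(5t − 3), so 6 | b_{m+1}.
Hence 6 | b_k for every k ≥ 0, by induction.

6 | b_k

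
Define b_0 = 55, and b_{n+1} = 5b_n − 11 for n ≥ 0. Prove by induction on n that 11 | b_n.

Base case: b_0 = 55 = 11·5, so 11 | b_0.
Assume 11 | b_k, so b_k = 11t for some integer t.
Then b_{k+1} = 5b_k − 11 = 5·(11t) − 11 = 11(5t − 1), so 11 | b_{k+1}.
Hence 11 | b_n for every n ≥ 0, by induction.

11 | b_n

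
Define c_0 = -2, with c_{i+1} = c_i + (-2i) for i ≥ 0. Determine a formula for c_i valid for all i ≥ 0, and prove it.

Claim: c_i = -i^2 + i − 2.

Base case: c_0 = -2, and -0^2 + 0 − 2 = -2.
Assume c_m = -m^2 + m − 2.
Then c_{m+1} = c_m + (-2m) = (-m^2 + m − 2) + (-2m) = -m^2 − m − 2,
and -(m+1)^2 + (m+1) − 2 = -m^2 − m − 2.
Hence c_i = -i^2 + i − 2 for every i ≥ 0, by induction.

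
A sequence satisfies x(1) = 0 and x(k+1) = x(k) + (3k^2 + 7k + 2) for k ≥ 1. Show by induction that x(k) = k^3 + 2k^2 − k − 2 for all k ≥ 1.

Base case: x(1) = 0, and 1^3 + 2·1^2 − 1 − 2 = 0.
Assume x(r) = r^3 + 2r^2 − r − 2.
Then x(r+1) = x(r) + (3r^2 + 7r + 2) = (r^3 + 2r^2 − r − 2) + (3r^2 + 7r + 2) = r^3 + 5r^2 + 6r,
and (r+1)^3 + 2·(r+1)^2 − (r+1) − 2 = r^3 + 5r^2 + 6r.
Hence x(k) = k^3 + 2k^2 − k − 2 for every k ≥ 1, by induction.

x(k) = k^3 + 2k^2 − k − 2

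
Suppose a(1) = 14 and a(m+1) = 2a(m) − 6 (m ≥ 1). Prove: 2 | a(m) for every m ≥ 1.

Base case: a(1) = 14 = 2·7, so 2 | a(1).
Assume 2 | a(r), so a(r) = 2t for some integer t.
Then a(r+1) = 2a(r) − 6 = 2·(2t) − 6 = 2(2t − 3), so 2 | a(r+1).
This completes the inductive step, so 2 | a(m) for all m ≥ 1.

2 | a(m)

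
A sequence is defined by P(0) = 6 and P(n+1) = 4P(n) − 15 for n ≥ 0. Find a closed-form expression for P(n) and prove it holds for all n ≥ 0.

Claim: P(n) = 4^n + 5.

Base case: P(0) = 6, and 4^0 + 5 = 1 + 5 = 6.
Assume P(k) = 4^k + 5 for some k ≥ 0.
Then P(k+1) = 4P(k) − 15 = 4·(4^k + 5) − 15 = 4^{k+1} + 20 − 15 = 4^{k+1} + 5.
Hence P(n) = 4^n + 5 for every n ≥ 0, by induction.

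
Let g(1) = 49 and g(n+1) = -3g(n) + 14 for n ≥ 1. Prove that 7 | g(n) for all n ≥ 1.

Base case: g(1) = 49 = 7·7, so 7 | g(1).
Assume 7 | g(r), so g(r) = 7t for some integer t.
Then g(r+1) = -3g(r) + 14 = -3·(7t) + 14 = 7(-3t + 2), so 7 | g(r+1).
So the property holds for r+1, and by induction 7 | g(n) for all n ≥ 1.

7 | g(n)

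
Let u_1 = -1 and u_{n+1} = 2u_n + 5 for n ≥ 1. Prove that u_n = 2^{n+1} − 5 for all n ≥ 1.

Base case: u_1 = -1, and 2^{1+1} − 5 = 4 − 5 = -1.
Assume u_k = 2^{k+1} − 5 for some k ≥ 1.
Then u_{k+1} = 2u_k + 5 = 2·(2^{k+1} − 5) + 5 = 2^{k+2} − 10 + 5 = 2^{k+2} − 5.
Hence u_n = 2^{n+1} − 5 for every n ≥ 1, by induction.

u_n = 2^{n+1} − 5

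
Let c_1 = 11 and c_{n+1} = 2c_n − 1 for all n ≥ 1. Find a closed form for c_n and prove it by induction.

Claim: c_n = 5·2^n + 1.

Base case: c_1 = 11, and 5·2^1 + 1 = 10 + 1 = 11.
Assume c_k = 5·2^k + 1 for some k ≥ 1.
Then c_{k+1} = 2c_k − 1 = 2·(5·2^k + 1) − 1 = 10·2^k + 2 − 1 = 5·2^{k+1} + 1.
Hence c_n = 5·2^n + 1 for every n ≥ 1, by induction.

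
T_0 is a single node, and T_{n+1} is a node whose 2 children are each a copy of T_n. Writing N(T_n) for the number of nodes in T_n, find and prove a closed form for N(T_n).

Claim: N(T_n) = 2^{n+1} − 1.

Base case: N(T_0) = 1, and 2^{0+1} − 1 = 1.
Assume N(T_k) = 2^{k+1} − 1.
Then N(T_{k+1}) = 1 + 2N(T_k) = 1 + 2(2^{k+1} − 1) = 2^{k+2} − 2 + 1 = 2^{k+2} − 1.
Hence N(T_n) = 2^{n+1} − 1 for every n ≥ 0, by induction.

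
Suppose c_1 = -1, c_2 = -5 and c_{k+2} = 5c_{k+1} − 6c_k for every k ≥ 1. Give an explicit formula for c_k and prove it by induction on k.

Claim: c_k = 2^k − 3^k.

Base cases: c_1 = -1 and 2^1 − 3^1 = -1; c_2 = -5 and 2^2 − 3^2 = -5.
Assume c_i = 2^i − 3^i for all 1 ≤ i ≤ j, where j ≥ 2.
Then c_{j+1} = 5c_j − 6c_{j−1} = 5·(2^j − 3^j) − 6·(2^{j−1} − 3^{j−1}) = (5·2 − 6)2^{j−1} − (5·3 − 6)3^{j−1} = 4·2^{j−1} − 9·3^{j−1} = 2^{j+1} − 3^{j+1}.
By strong induction, c_k = 2^k − 3^k for all k ≥ 1.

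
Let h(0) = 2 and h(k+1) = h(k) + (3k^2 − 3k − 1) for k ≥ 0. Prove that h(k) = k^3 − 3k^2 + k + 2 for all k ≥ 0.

Base case: h(0) = 2, and 0^3 − 3·0^2 + 0 + 2 = 2.
Assume h(r) = r^3 − 3r^2 + r + 2.
Then h(r+1) = h(r) + (3r^2 − 3r − 1) = (r^3 − 3r^2 + r + 2) + (3r^2 − 3r − 1) = r^3 − 2r + 1,
and (r+1)^3 − 3·(r+1)^2 + (r+1) + 2 = r^3 − 2r + 1.
By induction, h(k) = k^3 − 3k^2 + k + 2 for all k ≥ 0.

h(k) = k^3 − 3k^2 + k + 2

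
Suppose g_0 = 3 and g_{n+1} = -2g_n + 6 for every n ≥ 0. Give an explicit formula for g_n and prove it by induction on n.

Claim: g_n = (-2)^n + 2.

Base case: g_0 = 3, and (-2)^0 + 2 = 1 + 2 = 3.
Assume g_m = (-2)^m + 2 for some m ≥ 0.
Then g_{m+1} = -2g_m + 6 = -2·((-2)^m + 2) + 6 = -2·(-2)^m − 4 + 6 = (-2)^{m+1} + 2.
This completes the inductive step, so g_n = (-2)^n + 2 for all n ≥ 0.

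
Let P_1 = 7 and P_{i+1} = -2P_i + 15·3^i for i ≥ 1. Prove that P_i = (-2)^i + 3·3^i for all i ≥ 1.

Base case: P_1 = 7, and (-2)^1 + 3·3^1 = -2 + 9 = 7.
Assume P_m = (-2)^m + 3·3^m for some m ≥ 1.
Then P_{m+1} = -2P_m + 15·3^m = -2·((-2)^m + 3·3^m) + 15·3^m = (-2)^{m+1} − 6·3^m + 15·3^m = (-2)^{m+1} + 9·3^m = (-2)^{m+1} + 3·3^{m+1}.
This completes the inductive step, so P_i = (-2)^i + 3·3^i for all i ≥ 1.

P_i = (-2)^i + 3·3^i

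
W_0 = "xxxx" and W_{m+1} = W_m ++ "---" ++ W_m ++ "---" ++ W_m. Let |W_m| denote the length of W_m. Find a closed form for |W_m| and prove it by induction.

Claim: |W_m| = 7·3^m − 3.

Base case: |W_0| = 4, and 7·3^0 − 3 = 4.
Assume |W_r| = 7·3^r − 3.
Then |W_{r+1}| = 3|W_r| + 6 = 3(7·3^r − 3) + 6 = 7·3^{r+1} − 9 + 6 = 7·3^{r+1} − 3.
This completes the inductive step, so |W_m| = 7·3^m − 3 for all m ≥ 0.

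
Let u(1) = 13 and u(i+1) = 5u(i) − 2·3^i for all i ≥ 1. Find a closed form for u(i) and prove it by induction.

Claim: u(i) = 2·5^i + 3^i.

Base case: u(1) = 13, and 2·5^1 + 3^1 = 10 + 3 = 13.
Assume u(r) = 2·5^r + 3^r for some r ≥ 1.
Then u(r+1) = 5u(r) − 2·3^r = 5·(2·5^r + 3^r) − 2·3^r = 2·5^{r+1} + 5·3^r − 2·3^r = 2·5^{r+1} + 3·3^r = 2·5^{r+1} + 3^{r+1}.
This completes the inductive step, so u(i) = 2·5^i + 3^i for all i ≥ 1.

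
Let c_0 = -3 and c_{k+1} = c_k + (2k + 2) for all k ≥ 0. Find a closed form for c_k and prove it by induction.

Claim: c_k = k^2 + k − 3.

Base case: c_0 = -3, and 0^2 + 0 − 3 = -3.
Assume c_j = j^2 + j − 3.
Then c_{j+1} = c_j + (2j + 2) = (j^2 + j − 3) + (2j + 2) = j^2 + 3j − 1,
and (j+1)^2 + (j+1) − 3 = j^2 + 3j − 1.
By induction, c_k = k^2 + k − 3 for all k ≥ 0.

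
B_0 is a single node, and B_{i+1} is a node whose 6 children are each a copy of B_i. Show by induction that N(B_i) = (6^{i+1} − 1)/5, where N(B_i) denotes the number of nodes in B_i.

Base case: N(B_0) = 1, and (6^{0+1} − 1)/5 = 1.
Assume N(B_r) = (6^{r+1} − 1)/5.
Then N(B_{r+1}) = 1 + 6N(B_r) = 1 + 6·(6^{r+1} − 1)/5 = 1 + (6^{r+2} − 6)/5 = (5 + 6^{r+2} − 6)/5 = (6^{r+2} − 1)/5.
By induction, N(B_i) = (6^{i+1} − 1)/5 for all i ≥ 0.

N(B_i) = (6^{i+1} − 1)/5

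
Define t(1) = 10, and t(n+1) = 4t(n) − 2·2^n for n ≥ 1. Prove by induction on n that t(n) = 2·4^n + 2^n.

Base case: t(1) = 10, and 2·4^1 + 2^1 = 8 + 2 = 10.
Assume t(k) = 2·4^k + 2^k for some k ≥ 1.
Then t(k+1) = 4t(k) − 2·2^k = 4·(2·4^k + 2^k) − 2·2^k = 2·4^{k+1} + 4·2^k − 2·2^k = 2·4^{k+1} + 2·2^k = 2·4^{k+1} + 2^{k+1}.
Hence t(n) = 2·4^n + 2^n for every n ≥ 1, by induction.

t(n) = 2·4^n + 2^n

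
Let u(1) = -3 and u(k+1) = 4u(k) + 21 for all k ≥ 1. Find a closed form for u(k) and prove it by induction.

Claim: u(k) = 4^k − 7.

Base case: u(1) = -3, and 4^1 − 7 = 4 − 7 = -3.
Assume u(j) = 4^j − 7 for some j ≥ 1.
Then u(j+1) = 4u(j) + 21 = 4·(4^j − 7) + 21 = 4^{j+1} − 28 + 21 = 4^{j+1} − 7.
This completes the inductive step, so u(k) = 4^k − 7 for all k ≥ 1.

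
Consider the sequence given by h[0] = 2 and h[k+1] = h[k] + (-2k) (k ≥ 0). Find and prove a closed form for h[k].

Claim: h[k] = -k^2 + k + 2.

Base case: h[0] = 2, and -0^2 + 0 + 2 = 2.
Assume h[r] = -r^2 + r + 2.
Then h[r+1] = h[r] + (-2r) = (-r^2 + r + 2) + (-2r) = -r^2 − r + 2,
and -(r+1)^2 + (r+1) + 2 = -r^2 − r + 2.
Hence h[k] = -k^2 + k + 2 for every k ≥ 0, by induction.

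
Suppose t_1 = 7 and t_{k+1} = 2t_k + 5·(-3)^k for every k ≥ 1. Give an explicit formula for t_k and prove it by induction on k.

Claim: t_k = 2·2^k − (-3)^k.

Base case: t_1 = 7, and 2·2^1 − (-3)^1 = 4 + 3 = 7.
Assume t_j = 2·2^j − (-3)^j for some j ≥ 1.
Then t_{j+1} = 2t_j + 5·(-3)^j = 2·(2·2^j − (-3)^j) + 5·(-3)^j = 2·2^{j+1} − 2·(-3)^j + 5·(-3)^j = 2·2^{j+1} + 3·(-3)^j = 2·2^{j+1} − (-3)^{j+1}.
Hence t_k = 2·2^k − (-3)^k for every k ≥ 1, by induction.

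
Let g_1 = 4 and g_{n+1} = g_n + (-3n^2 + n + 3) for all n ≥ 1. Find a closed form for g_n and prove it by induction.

Claim: g_n = -n^3 + 2n^2 + 2n + 1.

Base case: g_1 = 4, and -1^3 + 2·1^2 + 2·1 + 1 = 4.
Assume g_j = -j^3 + 2j^2 + 2j + 1.
Then g_{j+1} = g_j + (-3j^2 + j + 3) = (-j^3 + 2j^2 + 2j + 1) + (-3j^2 + j + 3) = -j^3 − j^2 + 3j + 4,
and -(j+1)^3 + 2·(j+1)^2 + 2·(j+1) + 1 = -j^3 − j^2 + 3j + 4.
By induction, g_n = -n^3 + 2n^2 + 2n + 1 for all n ≥ 1.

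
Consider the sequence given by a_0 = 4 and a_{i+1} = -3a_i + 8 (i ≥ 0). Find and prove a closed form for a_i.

Claim: a_i = 2·(-3)^i + 2.

Base case: a_0 = 4, and 2·(-3)^0 + 2 = 2 + 2 = 4.
Assume a_m = 2·(-3)^m + 2 for some m ≥ 0.
Then a_{m+1} = -3a_m + 8 = -3·(2·(-3)^m + 2) + 8 = -6·(-3)^m − 6 + 8 = 2·(-3)^{m+1} + 2.
Hence a_i = 2·(-3)^i + 2 for every i ≥ 0, by induction.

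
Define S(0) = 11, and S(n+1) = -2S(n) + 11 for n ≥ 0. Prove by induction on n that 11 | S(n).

Base case: S(0) = 11 = 11·1, so 11 | S(0).
Assume 11 | S(k), so S(k) = 11t for some integer t.
Then S(k+1) = -2S(k) + 11 = -2·(11t) + 11 = 11(-2t + 1), so 11 | S(k+1).
This completes the inductive step, so 11 | S(n) for all n ≥ 0.

11 | S(n)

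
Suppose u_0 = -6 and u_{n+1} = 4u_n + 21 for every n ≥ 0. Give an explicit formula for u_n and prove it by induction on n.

Claim: u_n = 4^n − 7.

Base case: u_0 = -6, and 4^0 − 7 = 1 − 7 = -6.
Assume u_k = 4^k − 7 for some k ≥ 0.
Then u_{k+1} = 4u_k + 21 = 4·(4^k − 7) + 21 = 4^{k+1} − 28 + 21 = 4^{k+1} − 7.
So the formula holds for k+1, and by induction u_n = 4^n − 7 for all n ≥ 0.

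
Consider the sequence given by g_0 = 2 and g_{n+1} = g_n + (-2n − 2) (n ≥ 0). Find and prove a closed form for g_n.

Claim: g_n = -n^2 − n + 2.

Base case: g_0 = 2, and -0^2 − 0 + 2 = 2.
Assume g_k = -k^2 − k + 2.
Then g_{k+1} = g_k + (-2k − 2) = (-k^2 − k + 2) + (-2k − 2) = -k^2 − 3k,
and -(k+1)^2 − (k+1) + 2 = -k^2 − 3k.
Hence g_n = -n^2 − n + 2 for every n ≥ 0, by induction.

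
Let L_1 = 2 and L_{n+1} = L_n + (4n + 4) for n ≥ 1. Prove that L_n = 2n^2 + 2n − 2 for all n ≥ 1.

Base case: L_1 = 2, and 2·1^2 + 2·1 − 2 = 2.
Assume L_k = 2k^2 + 2k − 2.
Then L_{k+1} = L_k + (4k + 4) = (2k^2 + 2k − 2) + (4k + 4) = 2k^2 + 6k + 2,
and 2·(k+1)^2 + 2·(k+1) − 2 = 2k^2 + 6k + 2.
By induction, L_n = 2n^2 + 2n − 2 for all n ≥ 1.

L_n = 2n^2 + 2n − 2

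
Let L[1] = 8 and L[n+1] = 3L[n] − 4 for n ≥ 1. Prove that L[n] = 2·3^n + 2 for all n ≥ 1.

Base case: L[1] = 8, and 2·3^1 + 2 = 6 + 2 = 8.
Assume L[k] = 2·3^k + 2 for some k ≥ 1.
Then L[k+1] = 3L[k] − 4 = 3·(2·3^k + 2) − 4 = 6·3^k + 6 − 4 = 2·3^{k+1} + 2.
This completes the inductive step, so L[n] = 2·3^n + 2 for all n ≥ 1.

L[n] = 2·3^n + 2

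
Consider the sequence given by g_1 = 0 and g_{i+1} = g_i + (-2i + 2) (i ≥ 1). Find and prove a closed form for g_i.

Claim: g_i = -i^2 + 3i − 2.

Base case: g_1 = 0, and -1^2 + 3·1 − 2 = 0.
Assume g_r = -r^2 + 3r − 2.
Then g_{r+1} = g_r + (-2r + 2) = (-r^2 + 3r − 2) + (-2r + 2) = -r^2 + r,
and -(r+1)^2 + 3·(r+1) − 2 = -r^2 + r.
By induction, g_i = -i^2 + 3i − 2 for all i ≥ 1.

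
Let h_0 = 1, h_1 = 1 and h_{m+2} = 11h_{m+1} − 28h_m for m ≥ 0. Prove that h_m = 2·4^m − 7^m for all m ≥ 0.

Base cases: h_0 = 1 and 2·4^0 − 7^0 = 1; h_1 = 1 and 2·4^1 − 7^1 = 1.
Assume h_j = 2·4^j − 7^j for all 0 ≤ j ≤ r, where r ≥ 1.
Then h_{r+1} = 11h_r − 28h_{r−1} = 11·(2·4^r − 7^r) − 28·(2·4^{r−1} − 7^{r−1}) = 2·(11·4 − 28)4^{r−1} − (11·7 − 28)7^{r−1} = 32·4^{r−1} − 49·7^{r−1} = 2·4^{r+1} − 7^{r+1}.
By strong induction, h_m = 2·4^m − 7^m for all m ≥ 0.

h_m = 2·4^m − 7^m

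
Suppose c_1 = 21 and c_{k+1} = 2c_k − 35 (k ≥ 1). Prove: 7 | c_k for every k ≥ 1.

Base case: c_1 = 21 = 7·3, so 7 | c_1.
Assume 7 | c_m, so c_m = 7t for some integer t.
Then c_{m+1} = 2c_m − 35 = 2·(7t) − 35 = 7(2t − 5), so 7 | c_{m+1}.
This completes the inductive step, so 7 | c_k for all k ≥ 1.

7 | c_k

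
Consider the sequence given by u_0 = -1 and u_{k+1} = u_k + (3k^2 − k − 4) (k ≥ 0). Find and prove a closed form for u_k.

Claim: u_k = k^3 − 2k^2 − 3k − 1.

Base case: u_0 = -1, and 0^3 − 2·0^2 − 3·0 − 1 = -1.
Assume u_j = j^3 − 2j^2 − 3j − 1.
Then u_{j+1} = u_j + (3j^2 − j − 4) = (j^3 − 2j^2 − 3j − 1) + (3j^2 − j − 4) = j^3 + j^2 − 4j − 5,
and (j+1)^3 − 2·(j+1)^2 − 3·(j+1) − 1 = j^3 + j^2 − 4j − 5.
Hence u_k = k^3 − 2k^2 − 3k − 1 for every k ≥ 0, by induction.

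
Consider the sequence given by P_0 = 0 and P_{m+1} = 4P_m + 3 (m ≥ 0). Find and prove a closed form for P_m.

Claim: P_m = 4^m − 1.

Base case: P_0 = 0, and 4^0 − 1 = 1 − 1 = 0.
Assume P_r = 4^r − 1 for some r ≥ 0.
Then P_{r+1} = 4P_r + 3 = 4·(4^r − 1) + 3 = 4^{r+1} − 4 + 3 = 4^{r+1} − 1.
So the formula holds for r+1, and by induction P_m = 4^m − 1 for all m ≥ 0.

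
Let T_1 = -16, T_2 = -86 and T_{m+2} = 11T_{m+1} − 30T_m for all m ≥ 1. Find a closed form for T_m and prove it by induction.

Claim: T_m = -6^m − 2·5^m.

Base cases: T_1 = -16 and -6^1 − 2·5^1 = -16; T_2 = -86 and -6^2 − 2·5^2 = -86.
Assume T_j = -6^j − 2·5^j for all 1 ≤ j ≤ k, where k ≥ 2.
Then T_{k+1} = 11T_k − 30T_{k−1} = 11·(-6^k − 2·5^k) − 30·(-6^{k−1} − 2·5^{k−1}) = -(11·6 − 30)6^{k−1} − 2·(11·5 − 30)5^{k−1} = -36·6^{k−1} − 50·5^{k−1} = -6^{k+1} − 2·5^{k+1}.
This completes the inductive step, so T_m = -6^m − 2·5^m for all m ≥ 1.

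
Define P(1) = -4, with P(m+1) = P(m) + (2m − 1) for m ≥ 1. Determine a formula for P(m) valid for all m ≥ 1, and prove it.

Claim: P(m) = m^2 − 2m − 3.

Base case: P(1) = -4, and 1^2 − 2·1 − 3 = -4.
Assume P(j) = j^2 − 2j − 3.
Then P(j+1) = P(j) + (2j − 1) = (j^2 − 2j − 3) + (2j − 1) = j^2 − 4,
and (j+1)^2 − 2·(j+1) − 3 = j^2 − 4.
This completes the inductive step, so P(m) = m^2 − 2m − 3 for all m ≥ 1.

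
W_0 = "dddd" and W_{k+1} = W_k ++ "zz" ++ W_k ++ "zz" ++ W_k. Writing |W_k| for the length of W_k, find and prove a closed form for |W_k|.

Claim: |W_k| = 6·3^k − 2.

Base case: |W_0| = 4, and 6·3^0 − 2 = 4.
Assume |W_r| = 6·3^r − 2.
Then |W_{r+1}| = 3|W_r| + 4 = 3(6·3^r − 2) + 4 = 6·3^{r+1} − 6 + 4 = 6·3^{r+1} − 2.
Hence |W_k| = 6·3^k − 2 for every k ≥ 0, by induction.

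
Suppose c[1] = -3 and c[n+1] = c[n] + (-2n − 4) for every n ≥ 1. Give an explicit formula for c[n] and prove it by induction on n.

Claim: c[n] = -n^2 − 3n + 1.

Base case: c[1] = -3, and -1^2 − 3·1 + 1 = -3.
Assume c[m] = -m^2 − 3m + 1.
Then c[m+1] = c[m] + (-2m − 4) = (-m^2 − 3m + 1) + (-2m − 4) = -m^2 − 5m − 3,
and -(m+1)^2 − 3·(m+1) + 1 = -m^2 − 5m − 3.
Hence c[n] = -n^2 − 3n + 1 for every n ≥ 1, by induction.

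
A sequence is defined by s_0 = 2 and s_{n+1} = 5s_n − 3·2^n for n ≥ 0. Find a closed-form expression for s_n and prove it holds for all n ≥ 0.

Claim: s_n = 5^n + 2^n.

Base case: s_0 = 2, and 5^0 + 2^0 = 1 + 1 = 2.
Assume s_k = 5^k + 2^k for some k ≥ 0.
Then s_{k+1} = 5s_k − 3·2^k = 5·(5^k + 2^k) − 3·2^k = 5^{k+1} + 5·2^k − 3·2^k = 5^{k+1} + 2·2^k = 5^{k+1} + 2^{k+1}.
So the formula holds for k+1, and by induction s_n = 5^n + 2^n for all n ≥ 0.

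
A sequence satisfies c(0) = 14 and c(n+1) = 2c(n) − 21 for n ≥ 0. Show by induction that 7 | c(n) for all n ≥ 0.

Base case: c(0) = 14 = 7·2, so 7 | c(0).
Assume 7 | c(k), so c(k) = 7t for some integer t.
Then c(k+1) = 2c(k) − 21 = 2·(7t) − 21 = 7(2t − 3), so 7 | c(k+1).
So the property holds for k+1, and by induction 7 | c(n) for all n ≥ 0.

7 | c(n)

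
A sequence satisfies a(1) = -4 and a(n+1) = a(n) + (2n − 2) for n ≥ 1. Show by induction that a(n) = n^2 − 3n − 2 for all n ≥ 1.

Base case: a(1) = -4, and 1^2 − 3·1 − 2 = -4.
Assume a(j) = j^2 − 3j − 2.
Then a(j+1) = a(j) + (2j − 2) = (j^2 − 3j − 2) + (2j − 2) = j^2 − j − 4,
and (j+1)^2 − 3·(j+1) − 2 = j^2 − j − 4.
Hence a(n) = n^2 − 3n − 2 for every n ≥ 1, by induction.

a(n) = n^2 − 3n − 2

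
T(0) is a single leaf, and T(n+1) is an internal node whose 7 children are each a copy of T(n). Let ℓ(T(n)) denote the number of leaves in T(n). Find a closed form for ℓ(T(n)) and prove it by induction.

Claim: ℓ(T(n)) = 7^n.

Base case: ℓ(T(0)) = 1, and 7^0 = 1.
Assume ℓ(T(k)) = 7^k.
Then ℓ(T(k+1)) = 7·ℓ(T(k)) = 7·7^k = 7^{k+1}.
This completes the inductive step, so ℓ(T(n)) = 7^n for all n ≥ 0.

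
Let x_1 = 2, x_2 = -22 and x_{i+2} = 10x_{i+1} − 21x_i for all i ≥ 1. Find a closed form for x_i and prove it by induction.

Claim: x_i = 3·3^i − 7^i.

Base cases: x_1 = 2 and 3·3^1 − 7^1 = 2; x_2 = -22 and 3·3^2 − 7^2 = -22.
Assume x_j = 3·3^j − 7^j for all 1 ≤ j ≤ r, where r ≥ 2.
Then x_{r+1} = 10x_r − 21x_{r−1} = 10·(3·3^r − 7^r) − 21·(3·3^{r−1} − 7^{r−1}) = 3·(10·3 − 21)3^{r−1} − (10·7 − 21)7^{r−1} = 27·3^{r−1} − 49·7^{r−1} = 3·3^{r+1} − 7^{r+1}.
Hence x_i = 3·3^i − 7^i for every i ≥ 1, by strong induction.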